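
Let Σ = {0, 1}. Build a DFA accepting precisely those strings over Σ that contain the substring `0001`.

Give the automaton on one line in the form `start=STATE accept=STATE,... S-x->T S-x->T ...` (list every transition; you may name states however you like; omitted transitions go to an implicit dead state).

start=s0 accept=s4 s0-0->s1 s0-1->s0 s1-0->s2 s1-1->s0 s2-0->s3 s2-1->s0 s3-0->s3 s3-1->s4 s4-0->s4 s4-1->s4

States s0..s3 record the length of the longest prefix of `0001` that matches the current input suffix. Reaching s4 means `0001` has been seen, and we stay there forever. Accept from s4.
        0   1  
>  s0   s1  s0 
   s1   s2  s0 
   s2   s3  s0 
   s3   s3  s4 
 * s4   s4  s4 
(> = start, * = accepting)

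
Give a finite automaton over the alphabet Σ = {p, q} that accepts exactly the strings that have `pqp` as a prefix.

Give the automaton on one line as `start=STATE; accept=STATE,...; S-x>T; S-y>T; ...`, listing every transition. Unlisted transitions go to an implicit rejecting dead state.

start=s0; accept=s3; s0-p>s1; s0-q>s4; s1-p>s4; s1-q>s2; s2-p>s3; s2-q>s4; s3-p>s3; s3-q>s3; s4-p>s4; s4-q>s4

Check the first 3 symbols one by one: s0 through s2 record how many have matched `pqp` so far; any wrong symbol goes to the dead state s4. After all 3 match we enter the accepting sink s3.
With 5 states:
        p   q  
>  s0   s1  s4 
   s1   s4  s2 
   s2   s3  s4 
 * s3   s3  s3 
   s4   s4  s4 
(> = start, * = accepting)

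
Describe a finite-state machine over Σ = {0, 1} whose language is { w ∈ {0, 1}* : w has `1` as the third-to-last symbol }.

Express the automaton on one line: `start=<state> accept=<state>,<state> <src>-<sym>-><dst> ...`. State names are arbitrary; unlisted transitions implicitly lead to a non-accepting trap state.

start=q0 accept=q11,q12,q13,q14 q0-0->q1 q0-1->q2 q1-0->q3 q1-1->q4 q2-0->q5 q2-1->q6 q3-0->q7 q3-1->q8 q4-0->q9 q4-1->q10 q5-0->q11 q5-1->q12 q6-0->q13 q6-1->q14 q7-0->q7 q7-1->q8 q8-0->q9 q8-1->q10 q9-0->q11 q9-1->q12 q10-0->q13 q10-1->q14 q11-0->q7 q11-1->q8 q12-0->q9 q12-1->q10 q13-0->q11 q13-1->q12 q14-0->q13 q14-1->q14

Because acceptance depends on a position counted from the end, the machine has to buffer the most recent 3 symbols. Make each state the string of the last up-to-3 symbols read; on input `x` shift the window left and append `x`. Accept when the buffered window has length 3 and begins with `1`.
With 15 states:
          0    1  
>  q0     q1   q2 
   q1     q3   q4 
   q2     q5   q6 
   q3     q7   q8 
   q4     q9  q10 
   q5    q11  q12 
   q6    q13  q14 
   q7     q7   q8 
   q8     q9  q10 
   q9    q11  q12 
   q10   q13  q14 
 * q11    q7   q8 
 * q12    q9  q10 
 * q13   q11  q12 
 * q14   q13  q14 
(> = start, * = accepting)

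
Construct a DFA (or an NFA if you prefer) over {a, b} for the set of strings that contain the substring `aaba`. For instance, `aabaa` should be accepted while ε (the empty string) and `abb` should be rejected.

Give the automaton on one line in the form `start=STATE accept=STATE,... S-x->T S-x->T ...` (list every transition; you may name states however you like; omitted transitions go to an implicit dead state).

States q0..q3 record the length of the longest prefix of `aaba` that matches the current input suffix. Reaching q4 means `aaba` has been seen, and we stay there forever. Accept from q4.
With 5 states:
        a   b  
>  q0   q1  q0 
   q1   q2  q0 
   q2   q2  q3 
   q3   q4  q0 
 * q4   q4  q4 
(> = start, * = accepting)

start=q0 accept=q4 q0-a->q1 q0-b->q0 q1-a->q2 q1-b->q0 q2-a->q2 q2-b->q3 q3-a->q4 q3-b->q0 q4-a->q4 q4-b->q4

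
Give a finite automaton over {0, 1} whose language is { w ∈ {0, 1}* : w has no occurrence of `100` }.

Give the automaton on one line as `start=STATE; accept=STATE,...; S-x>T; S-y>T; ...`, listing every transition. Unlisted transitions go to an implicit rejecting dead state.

Track partial matches of the forbidden pattern `100`. State s3 is a dead state reached once `100` has occurred; every other state accepts. s0 means no part of `100` is currently matched.
A 4-state machine:
        0   1  
>* s0   s0  s1 
 * s1   s2  s1 
 * s2   s3  s1 
   s3   s3  s3 
(> = start, * = accepting)

start=s0; accept=s0,s1,s2; s0-0>s0; s0-1>s1; s1-0>s2; s1-1>s1; s2-0>s3; s2-1>s1; s3-0>s3; s3-1>s3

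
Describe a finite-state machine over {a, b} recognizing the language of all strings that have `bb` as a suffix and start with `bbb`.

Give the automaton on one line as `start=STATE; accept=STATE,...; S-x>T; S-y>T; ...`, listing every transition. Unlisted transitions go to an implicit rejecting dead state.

start=q0; accept=q4; q0-a>q1; q0-b>q2; q1-a>q1; q1-b>q1; q2-a>q1; q2-b>q3; q3-a>q1; q3-b>q4; q4-a>q5; q4-b>q4; q5-a>q5; q5-b>q6; q6-a>q5; q6-b>q4

Handle the two conditions separately and then intersect. One (3 states) tracks how much of the suffix `bb` has currently been matched; the other (5 states) tracks whether the input so far still matches the prefix `bbb`. Each combined state is a pair, one component from each; accept when both components accept. After merging equivalent states the machine shrinks.
With 7 states:
        a   b  
>  q0   q1  q2 
   q1   q1  q1 
   q2   q1  q3 
   q3   q1  q4 
 * q4   q5  q4 
   q5   q5  q6 
   q6   q5  q4 
(> = start, * = accepting)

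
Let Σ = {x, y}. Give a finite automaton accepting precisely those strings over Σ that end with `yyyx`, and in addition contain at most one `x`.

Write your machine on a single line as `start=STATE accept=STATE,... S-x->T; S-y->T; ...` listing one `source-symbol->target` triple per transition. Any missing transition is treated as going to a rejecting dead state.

Build one automaton per condition and run them in lockstep. The first has 5 states tracking how much of the suffix `yyyx` has currently been matched; the second has 3 states tracking the count of `x`s, saturating at 2. A product state is a pair (one from each), accepting exactly when both do. Equivalent product states are then merged.
6 states suffice.
       x  y 
>  A   B  C 
   B   B  B 
   C   B  D 
   D   B  E 
   E   F  E 
 * F   B  B 
(> = start, * = accepting)

start=A; accept=F; A-x->B; A-y->C; B-x->B; B-y->B; C-x->B; C-y->D; D-x->B; D-y->E; E-x->F; E-y->E; F-x->B; F-y->B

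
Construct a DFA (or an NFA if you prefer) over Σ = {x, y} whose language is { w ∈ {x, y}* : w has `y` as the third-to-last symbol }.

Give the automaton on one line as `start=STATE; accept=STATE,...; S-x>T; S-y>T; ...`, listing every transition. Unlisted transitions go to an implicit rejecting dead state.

start=S0; accept=S11,S12,S13,S14; S0-x>S1; S0-y>S2; S1-x>S3; S1-y>S4; S2-x>S5; S2-y>S6; S3-x>S7; S3-y>S8; S4-x>S9; S4-y>S10; S5-x>S11; S5-y>S12; S6-x>S13; S6-y>S14; S7-x>S7; S7-y>S8; S8-x>S9; S8-y>S10; S9-x>S11; S9-y>S12; S10-x>S13; S10-y>S14; S11-x>S7; S11-y>S8; S12-x>S9; S12-y>S10; S13-x>S11; S13-y>S12; S14-x>S13; S14-y>S14

Because acceptance depends on a position counted from the end, the machine has to buffer the most recent 3 symbols. Make each state the string of the last up-to-3 symbols read; on input `x` shift the window left and append `x`. Accept when the buffered window has length 3 and begins with `y`.
          x    y  
>  S0     S1   S2 
   S1     S3   S4 
   S2     S5   S6 
   S3     S7   S8 
   S4     S9  S10 
   S5    S11  S12 
   S6    S13  S14 
   S7     S7   S8 
   S8     S9  S10 
   S9    S11  S12 
   S10   S13  S14 
 * S11    S7   S8 
 * S12    S9  S10 
 * S13   S11  S12 
 * S14   S13  S14 
(> = start, * = accepting)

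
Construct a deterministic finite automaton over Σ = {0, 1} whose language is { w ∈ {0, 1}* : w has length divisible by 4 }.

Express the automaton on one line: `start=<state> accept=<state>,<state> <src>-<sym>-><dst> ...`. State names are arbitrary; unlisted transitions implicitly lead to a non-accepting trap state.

start=q0 accept=q0 q0-0->q1 q0-1->q1 q1-0->q2 q1-1->q2 q2-0->q3 q2-1->q3 q3-0->q0 q3-1->q0

Only the length mod 4 matters, so use a 4-cycle: from any state, every input symbol moves to the next state, wrapping q3 back to q0. Mark q0 accepting.
4 states suffice.
        0   1  
>* q0   q1  q1 
   q1   q2  q2 
   q2   q3  q3 
   q3   q0  q0 
(> = start, * = accepting)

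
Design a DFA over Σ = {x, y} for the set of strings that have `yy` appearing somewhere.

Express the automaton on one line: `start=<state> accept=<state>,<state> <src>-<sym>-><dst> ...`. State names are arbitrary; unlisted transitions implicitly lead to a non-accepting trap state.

start=A accept=C A-x->A A-y->B B-x->A B-y->C C-x->C C-y->C

States A..B record the length of the longest prefix of `yy` that matches the current input suffix. Reaching C means `yy` has been seen, and we stay there forever. Accept from C.
A 3-state machine:
       x  y 
>  A   A  B 
   B   A  C 
 * C   C  C 
(> = start, * = accepting)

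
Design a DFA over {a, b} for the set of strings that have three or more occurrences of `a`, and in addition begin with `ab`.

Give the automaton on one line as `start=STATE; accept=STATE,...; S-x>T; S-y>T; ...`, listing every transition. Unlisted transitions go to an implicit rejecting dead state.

Run two small machines in parallel and take their product. The first has 5 states tracking the count of `a`s, saturating at 4; the second has 4 states tracking whether the input so far still matches the prefix `ab`. A product state is a pair (one from each), accepting exactly when both do. After merging equivalent states the machine shrinks.
        a   b  
>  s0   s1  s2 
   s1   s2  s3 
   s2   s2  s2 
   s3   s4  s3 
   s4   s5  s4 
 * s5   s5  s5 
(> = start, * = accepting)

start=s0; accept=s5; s0-a>s1; s0-b>s2; s1-a>s2; s1-b>s3; s2-a>s2; s2-b>s2; s3-a>s4; s3-b>s3; s4-a>s5; s4-b>s4; s5-a>s5; s5-b>s5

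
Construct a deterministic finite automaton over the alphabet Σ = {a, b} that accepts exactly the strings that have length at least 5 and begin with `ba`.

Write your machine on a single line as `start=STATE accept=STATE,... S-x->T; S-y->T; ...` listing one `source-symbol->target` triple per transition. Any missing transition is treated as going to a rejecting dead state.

start=s0; accept=s10,s12; s0-a->s1; s0-b->s2; s1-a->s3; s1-b->s3; s2-a->s4; s2-b->s3; s3-a->s5; s3-b->s5; s4-a->s6; s4-b->s6; s5-a->s7; s5-b->s7; s6-a->s8; s6-b->s8; s7-a->s9; s7-b->s9; s8-a->s10; s8-b->s10; s9-a->s11; s9-b->s11; s10-a->s12; s10-b->s12; s11-a->s11; s11-b->s11; s12-a->s12; s12-b->s12

Handle the two conditions separately and then intersect. The first has 7 states tracking the input length, saturating at 6; the second has 4 states tracking whether the input so far still matches the prefix `ba`. A product state is a pair (one from each), accepting exactly when both do.
          a    b  
>  s0     s1   s2 
   s1     s3   s3 
   s2     s4   s3 
   s3     s5   s5 
   s4     s6   s6 
   s5     s7   s7 
   s6     s8   s8 
   s7     s9   s9 
   s8    s10  s10 
   s9    s11  s11 
 * s10   s12  s12 
   s11   s11  s11 
 * s12   s12  s12 
(> = start, * = accepting)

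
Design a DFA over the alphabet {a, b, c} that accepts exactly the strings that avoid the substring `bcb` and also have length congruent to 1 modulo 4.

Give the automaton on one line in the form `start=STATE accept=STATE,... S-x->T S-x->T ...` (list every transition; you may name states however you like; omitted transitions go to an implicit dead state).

start=q0 accept=q1,q2,q13 q0-a->q1 q0-b->q2 q0-c->q1 q1-a->q3 q1-b->q4 q1-c->q3 q2-a->q3 q2-b->q4 q2-c->q5 q3-a->q6 q3-b->q7 q3-c->q6 q4-a->q6 q4-b->q7 q4-c->q8 q5-a->q6 q5-b->q9 q5-c->q6 q6-a->q0 q6-b->q10 q6-c->q0 q7-a->q0 q7-b->q10 q7-c->q11 q8-a->q0 q8-b->q12 q8-c->q0 q9-a->q12 q9-b->q12 q9-c->q12 q10-a->q1 q10-b->q2 q10-c->q13 q11-a->q1 q11-b->q14 q11-c->q1 q12-a->q14 q12-b->q14 q12-c->q14 q13-a->q3 q13-b->q15 q13-c->q3 q14-a->q15 q14-b->q15 q14-c->q15 q15-a->q9 q15-b->q9 q15-c->q9

Run two small machines in parallel and take their product. The first has 4 states tracking partial matches of the forbidden pattern `bcb`; the second has 4 states tracking the input length modulo 4. A product state is a pair (one from each), accepting exactly when both do.
A 16-state machine:
          a    b    c  
>  q0     q1   q2   q1 
 * q1     q3   q4   q3 
 * q2     q3   q4   q5 
   q3     q6   q7   q6 
   q4     q6   q7   q8 
   q5     q6   q9   q6 
   q6     q0  q10   q0 
   q7     q0  q10  q11 
   q8     q0  q12   q0 
   q9    q12  q12  q12 
   q10    q1   q2  q13 
   q11    q1  q14   q1 
   q12   q14  q14  q14 
 * q13    q3  q15   q3 
   q14   q15  q15  q15 
   q15    q9   q9   q9 
(> = start, * = accepting)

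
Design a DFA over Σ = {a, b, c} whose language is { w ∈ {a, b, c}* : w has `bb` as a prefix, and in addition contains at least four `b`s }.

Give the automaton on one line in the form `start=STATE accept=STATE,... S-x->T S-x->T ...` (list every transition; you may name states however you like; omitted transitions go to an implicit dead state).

start=q0 accept=q8,q10 q0-a->q1 q0-b->q2 q0-c->q1 q1-a->q1 q1-b->q3 q1-c->q1 q2-a->q3 q2-b->q4 q2-c->q3 q3-a->q3 q3-b->q5 q3-c->q3 q4-a->q4 q4-b->q6 q4-c->q4 q5-a->q5 q5-b->q7 q5-c->q5 q6-a->q6 q6-b->q8 q6-c->q6 q7-a->q7 q7-b->q9 q7-c->q7 q8-a->q8 q8-b->q10 q8-c->q8 q9-a->q9 q9-b->q11 q9-c->q9 q10-a->q10 q10-b->q10 q10-c->q10 q11-a->q11 q11-b->q11 q11-c->q11

Run two small machines in parallel and take their product. One (4 states) tracks whether the input so far still matches the prefix `bb`; the other (6 states) tracks the count of `b`s, saturating at 5. Each combined state is a pair, one component from each; accept when both components accept.
          a    b    c  
>  q0     q1   q2   q1 
   q1     q1   q3   q1 
   q2     q3   q4   q3 
   q3     q3   q5   q3 
   q4     q4   q6   q4 
   q5     q5   q7   q5 
   q6     q6   q8   q6 
   q7     q7   q9   q7 
 * q8     q8  q10   q8 
   q9     q9  q11   q9 
 * q10   q10  q10  q10 
   q11   q11  q11  q11 
(> = start, * = accepting)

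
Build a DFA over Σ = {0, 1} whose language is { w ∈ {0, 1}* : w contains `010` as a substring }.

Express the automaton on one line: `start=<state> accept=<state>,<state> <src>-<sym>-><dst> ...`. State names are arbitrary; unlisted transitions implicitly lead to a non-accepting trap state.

start=q0 accept=q3 q0-0->q1 q0-1->q0 q1-0->q1 q1-1->q2 q2-0->q3 q2-1->q0 q3-0->q3 q3-1->q3

States q0..q2 record the length of the longest prefix of `010` that matches the current input suffix. Reaching q3 means `010` has been seen, and we stay there forever. Accept from q3.
A 4-state machine:
        0   1  
>  q0   q1  q0 
   q1   q1  q2 
   q2   q3  q0 
 * q3   q3  q3 
(> = start, * = accepting)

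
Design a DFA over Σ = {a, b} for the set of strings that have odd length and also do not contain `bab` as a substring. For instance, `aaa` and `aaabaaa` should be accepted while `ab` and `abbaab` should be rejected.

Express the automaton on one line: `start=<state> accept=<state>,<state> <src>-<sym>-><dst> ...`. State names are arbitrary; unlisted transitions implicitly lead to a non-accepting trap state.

start=s0 accept=s1,s2,s5 s0-a->s1 s0-b->s2 s1-a->s0 s1-b->s3 s2-a->s4 s2-b->s3 s3-a->s5 s3-b->s2 s4-a->s1 s4-b->s6 s5-a->s0 s5-b->s7 s6-a->s7 s6-b->s7 s7-a->s6 s7-b->s6

Build one automaton per condition and run them in lockstep. One (2 states) tracks the input length modulo 2; the other (4 states) tracks partial matches of the forbidden pattern `bab`. Each combined state is a pair, one component from each; accept when both components accept.
An 8-state machine:
        a   b  
>  s0   s1  s2 
 * s1   s0  s3 
 * s2   s4  s3 
   s3   s5  s2 
   s4   s1  s6 
 * s5   s0  s7 
   s6   s7  s7 
   s7   s6  s6 
(> = start, * = accepting)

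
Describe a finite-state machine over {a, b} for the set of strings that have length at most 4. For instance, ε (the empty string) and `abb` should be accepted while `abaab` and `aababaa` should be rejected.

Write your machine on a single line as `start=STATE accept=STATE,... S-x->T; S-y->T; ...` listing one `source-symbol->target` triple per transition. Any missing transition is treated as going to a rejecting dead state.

start=q0; accept=q0,q1,q2,q3,q4; q0-a->q1; q0-b->q1; q1-a->q2; q1-b->q2; q2-a->q3; q2-b->q3; q3-a->q4; q3-b->q4; q4-a->q5; q4-b->q5; q5-a->q5; q5-b->q5

Count input length up to 5: every symbol moves from q0 toward q5, which means 'more than 4' and absorbs. Accept from {q0, q1, q2, q3, q4}.
A 6-state machine:
        a   b  
>* q0   q1  q1 
 * q1   q2  q2 
 * q2   q3  q3 
 * q3   q4  q4 
 * q4   q5  q5 
   q5   q5  q5 
(> = start, * = accepting)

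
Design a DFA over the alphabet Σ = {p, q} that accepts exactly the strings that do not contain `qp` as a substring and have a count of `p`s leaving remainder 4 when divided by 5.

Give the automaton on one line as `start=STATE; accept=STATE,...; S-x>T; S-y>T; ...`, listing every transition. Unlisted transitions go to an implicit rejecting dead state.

start=A; accept=F,G; A-p>B; A-q>C; B-p>D; B-q>C; C-p>C; C-q>C; D-p>E; D-q>C; E-p>F; E-q>C; F-p>A; F-q>G; G-p>C; G-q>G

Handle the two conditions separately and then intersect. One (3 states) tracks partial matches of the forbidden pattern `qp`; the other (5 states) tracks the count of `p`s modulo 5. Each combined state is a pair, one component from each; accept when both components accept. Minimizing collapses redundant product states.
A 7-state machine:
       p  q 
>  A   B  C 
   B   D  C 
   C   C  C 
   D   E  C 
   E   F  C 
 * F   A  G 
 * G   C  G 
(> = start, * = accepting)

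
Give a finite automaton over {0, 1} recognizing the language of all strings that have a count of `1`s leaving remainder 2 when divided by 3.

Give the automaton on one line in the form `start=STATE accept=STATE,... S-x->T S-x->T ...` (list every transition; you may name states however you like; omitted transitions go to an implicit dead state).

start=q0 accept=q2 q0-0->q0 q0-1->q1 q1-0->q1 q1-1->q2 q2-0->q2 q2-1->q0

Keep the running count of `1`s modulo 3: each `1` advances along the cycle q0 → q1 → q2 → q0 while other symbols loop. Accept at q2.
        0   1  
>  q0   q0  q1 
   q1   q1  q2 
 * q2   q2  q0 
(> = start, * = accepting)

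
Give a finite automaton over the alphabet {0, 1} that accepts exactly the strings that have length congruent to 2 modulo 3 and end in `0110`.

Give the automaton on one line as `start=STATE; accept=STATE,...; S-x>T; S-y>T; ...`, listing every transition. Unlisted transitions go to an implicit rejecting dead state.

Run two small machines in parallel and take their product. One (3 states) tracks the input length modulo 3; the other (5 states) tracks how much of the suffix `0110` has currently been matched. Each combined state is a pair, one component from each; accept when both components accept. Minimizing collapses redundant product states.
With 7 states:
        0   1  
>  q0   q1  q1 
   q1   q2  q3 
   q2   q0  q4 
   q3   q0  q0 
   q4   q1  q5 
   q5   q6  q3 
 * q6   q0  q4 
(> = start, * = accepting)

start=q0; accept=q6; q0-0>q1; q0-1>q1; q1-0>q2; q1-1>q3; q2-0>q0; q2-1>q4; q3-0>q0; q3-1>q0; q4-0>q1; q4-1>q5; q5-0>q6; q5-1>q3; q6-0>q0; q6-1>q4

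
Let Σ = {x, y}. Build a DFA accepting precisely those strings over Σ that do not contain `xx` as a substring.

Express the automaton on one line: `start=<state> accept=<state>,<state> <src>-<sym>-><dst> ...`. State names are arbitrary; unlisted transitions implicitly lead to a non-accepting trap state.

Track partial matches of the forbidden pattern `xx`. State q2 is a dead state reached once `xx` has occurred; every other state accepts. q0 means no part of `xx` is currently matched.
With 3 states:
        x   y  
>* q0   q1  q0 
 * q1   q2  q0 
   q2   q2  q2 
(> = start, * = accepting)

start=q0 accept=q0,q1 q0-x->q1 q0-y->q0 q1-x->q2 q1-y->q0 q2-x->q2 q2-y->q2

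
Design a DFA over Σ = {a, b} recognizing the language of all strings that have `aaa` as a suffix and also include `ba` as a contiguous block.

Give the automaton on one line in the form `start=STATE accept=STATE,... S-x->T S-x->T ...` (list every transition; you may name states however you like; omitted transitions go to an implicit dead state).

start=s0 accept=s4 s0-a->s0 s0-b->s1 s1-a->s2 s1-b->s1 s2-a->s3 s2-b->s1 s3-a->s4 s3-b->s1 s4-a->s4 s4-b->s1

Run two small machines in parallel and take their product. One (4 states) tracks how much of the suffix `aaa` has currently been matched; the other (3 states) tracks whether and how much of `ba` has been seen. Each combined state is a pair, one component from each; accept when both components accept. Minimizing collapses redundant product states.
A 5-state machine:
        a   b  
>  s0   s0  s1 
   s1   s2  s1 
   s2   s3  s1 
   s3   s4  s1 
 * s4   s4  s1 
(> = start, * = accepting)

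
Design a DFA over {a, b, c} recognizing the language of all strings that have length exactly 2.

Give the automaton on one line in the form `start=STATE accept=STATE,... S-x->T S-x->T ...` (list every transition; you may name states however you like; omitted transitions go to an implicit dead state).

We only need to distinguish lengths 0, 1, …, 2, and '>2'. Chain q0 → q1 → q2 → q3 on every symbol, with q3 looping. Accepting states: {q2}.
A 4-state machine:
        a   b   c  
>  q0   q1  q1  q1 
   q1   q2  q2  q2 
 * q2   q3  q3  q3 
   q3   q3  q3  q3 
(> = start, * = accepting)

start=q0 accept=q2 q0-a->q1 q0-b->q1 q0-c->q1 q1-a->q2 q1-b->q2 q1-c->q2 q2-a->q3 q2-b->q3 q2-c->q3 q3-a->q3 q3-b->q3 q3-c->q3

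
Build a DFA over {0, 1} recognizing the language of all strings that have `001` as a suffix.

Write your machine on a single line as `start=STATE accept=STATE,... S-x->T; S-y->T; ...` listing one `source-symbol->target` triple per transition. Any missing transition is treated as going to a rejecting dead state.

Let each state record the length of the longest suffix of the input read so far that is also a prefix of `001`. B means the last symbol is `0`; C means the last 2 symbols are `00`; D means the last 3 symbols are `001`. Accept only at D, where the string currently ends in `001`.
A 4-state machine:
       0  1 
>  A   B  A 
   B   C  A 
   C   C  D 
 * D   B  A 
(> = start, * = accepting)

start=A; accept=D; A-0->B; A-1->A; B-0->C; B-1->A; C-0->C; C-1->D; D-0->B; D-1->A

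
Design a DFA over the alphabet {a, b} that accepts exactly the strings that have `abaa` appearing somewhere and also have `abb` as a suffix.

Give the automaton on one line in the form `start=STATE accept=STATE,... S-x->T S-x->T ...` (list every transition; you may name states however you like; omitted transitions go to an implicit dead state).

Run two small machines in parallel and take their product. The first has 5 states tracking whether and how much of `abaa` has been seen; the second has 4 states tracking how much of the suffix `abb` has currently been matched. A product state is a pair (one from each), accepting exactly when both do.
A 9-state machine:
        a   b  
>  q0   q1  q0 
   q1   q1  q2 
   q2   q3  q4 
   q3   q5  q2 
   q4   q1  q0 
   q5   q5  q6 
   q6   q5  q7 
 * q7   q5  q8 
   q8   q5  q8 
(> = start, * = accepting)

start=q0 accept=q7 q0-a->q1 q0-b->q0 q1-a->q1 q1-b->q2 q2-a->q3 q2-b->q4 q3-a->q5 q3-b->q2 q4-a->q1 q4-b->q0 q5-a->q5 q5-b->q6 q6-a->q5 q6-b->q7 q7-a->q5 q7-b->q8 q8-a->q5 q8-b->q8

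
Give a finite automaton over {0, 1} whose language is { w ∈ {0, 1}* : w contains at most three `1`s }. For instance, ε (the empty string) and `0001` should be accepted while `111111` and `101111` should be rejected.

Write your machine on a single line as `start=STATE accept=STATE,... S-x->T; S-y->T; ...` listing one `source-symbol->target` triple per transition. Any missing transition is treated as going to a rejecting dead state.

Count `1`s, saturating at 4: states s0 through s3 mean 0 through 3 `1`s seen; s4 means more than 3. Each `1` increments (capped at s4); other symbols loop. Accept from {s0, s1, s2, s3}.
With 5 states:
        0   1  
>* s0   s0  s1 
 * s1   s1  s2 
 * s2   s2  s3 
 * s3   s3  s4 
   s4   s4  s4 
(> = start, * = accepting)

start=s0; accept=s0,s1,s2,s3; s0-0->s0; s0-1->s1; s1-0->s1; s1-1->s2; s2-0->s2; s2-1->s3; s3-0->s3; s3-1->s4; s4-0->s4; s4-1->s4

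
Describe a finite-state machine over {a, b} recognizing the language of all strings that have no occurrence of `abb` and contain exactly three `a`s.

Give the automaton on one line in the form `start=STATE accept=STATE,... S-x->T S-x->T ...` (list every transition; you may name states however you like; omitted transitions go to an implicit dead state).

Handle the two conditions separately and then intersect. One (4 states) tracks partial matches of the forbidden pattern `abb`; the other (5 states) tracks the count of `a`s, saturating at 4. Each combined state is a pair, one component from each; accept when both components accept.
A 13-state machine:
          a    b  
>  s0     s1   s0 
   s1     s2   s3 
   s2     s4   s5 
   s3     s2   s6 
 * s4     s7   s8 
   s5     s4   s9 
   s6     s9   s6 
   s7     s7  s10 
 * s8     s7  s11 
   s9    s11   s9 
   s10    s7  s12 
   s11   s12  s11 
   s12   s12  s12 
(> = start, * = accepting)

start=s0 accept=s4,s8 s0-a->s1 s0-b->s0 s1-a->s2 s1-b->s3 s2-a->s4 s2-b->s5 s3-a->s2 s3-b->s6 s4-a->s7 s4-b->s8 s5-a->s4 s5-b->s9 s6-a->s9 s6-b->s6 s7-a->s7 s7-b->s10 s8-a->s7 s8-b->s11 s9-a->s11 s9-b->s9 s10-a->s7 s10-b->s12 s11-a->s12 s11-b->s11 s12-a->s12 s12-b->s12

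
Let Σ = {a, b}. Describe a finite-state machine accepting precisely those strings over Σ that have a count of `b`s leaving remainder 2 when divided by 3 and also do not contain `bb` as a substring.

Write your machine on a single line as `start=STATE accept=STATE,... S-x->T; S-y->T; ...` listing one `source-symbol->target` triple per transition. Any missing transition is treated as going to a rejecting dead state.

start=S0; accept=S4,S5; S0-a->S0; S0-b->S1; S1-a->S2; S1-b->S3; S2-a->S2; S2-b->S4; S3-a->S3; S3-b->S3; S4-a->S5; S4-b->S3; S5-a->S5; S5-b->S6; S6-a->S0; S6-b->S3

Build one automaton per condition and run them in lockstep. The first has 3 states tracking the count of `b`s modulo 3; the second has 3 states tracking partial matches of the forbidden pattern `bb`. A product state is a pair (one from each), accepting exactly when both do. Equivalent product states are then merged.
        a   b  
>  S0   S0  S1 
   S1   S2  S3 
   S2   S2  S4 
   S3   S3  S3 
 * S4   S5  S3 
 * S5   S5  S6 
   S6   S0  S3 
(> = start, * = accepting)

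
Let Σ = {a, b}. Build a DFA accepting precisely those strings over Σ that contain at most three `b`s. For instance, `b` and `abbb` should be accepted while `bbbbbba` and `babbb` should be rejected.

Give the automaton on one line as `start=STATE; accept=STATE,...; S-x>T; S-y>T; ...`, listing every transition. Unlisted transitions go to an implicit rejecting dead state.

Count `b`s, saturating at 4: states S0 through S3 mean 0 through 3 `b`s seen; S4 means more than 3. Each `b` increments (capped at S4); other symbols loop. Accept from {S0, S1, S2, S3}.
With 5 states:
        a   b  
>* S0   S0  S1 
 * S1   S1  S2 
 * S2   S2  S3 
 * S3   S3  S4 
   S4   S4  S4 
(> = start, * = accepting)

start=S0; accept=S0,S1,S2,S3; S0-a>S0; S0-b>S1; S1-a>S1; S1-b>S2; S2-a>S2; S2-b>S3; S3-a>S3; S3-b>S4; S4-a>S4; S4-b>S4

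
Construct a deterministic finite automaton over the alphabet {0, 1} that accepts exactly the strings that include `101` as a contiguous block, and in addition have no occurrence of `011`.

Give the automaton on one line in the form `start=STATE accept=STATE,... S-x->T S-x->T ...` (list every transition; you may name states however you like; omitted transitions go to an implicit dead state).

start=q0 accept=q6,q8 q0-0->q1 q0-1->q2 q1-0->q1 q1-1->q3 q2-0->q4 q2-1->q2 q3-0->q4 q3-1->q5 q4-0->q1 q4-1->q6 q5-0->q7 q5-1->q5 q6-0->q8 q6-1->q9 q7-0->q10 q7-1->q9 q8-0->q8 q8-1->q6 q9-0->q9 q9-1->q9 q10-0->q10 q10-1->q5

Handle the two conditions separately and then intersect. The first has 4 states tracking whether and how much of `101` has been seen; the second has 4 states tracking partial matches of the forbidden pattern `011`. A product state is a pair (one from each), accepting exactly when both do.
With 11 states:
          0    1  
>  q0     q1   q2 
   q1     q1   q3 
   q2     q4   q2 
   q3     q4   q5 
   q4     q1   q6 
   q5     q7   q5 
 * q6     q8   q9 
   q7    q10   q9 
 * q8     q8   q6 
   q9     q9   q9 
   q10   q10   q5 
(> = start, * = accepting)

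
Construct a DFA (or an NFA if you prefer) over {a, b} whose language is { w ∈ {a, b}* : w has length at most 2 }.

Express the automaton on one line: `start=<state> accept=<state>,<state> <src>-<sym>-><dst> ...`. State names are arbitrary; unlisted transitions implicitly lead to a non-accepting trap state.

start=q0 accept=q0,q1,q2 q0-a->q1 q0-b->q1 q1-a->q2 q1-b->q2 q2-a->q3 q2-b->q3 q3-a->q3 q3-b->q3

Count input length up to 3: every symbol moves from q0 toward q3, which means 'more than 2' and absorbs. Accept from {q0, q1, q2}.
With 4 states:
        a   b  
>* q0   q1  q1 
 * q1   q2  q2 
 * q2   q3  q3 
   q3   q3  q3 
(> = start, * = accepting)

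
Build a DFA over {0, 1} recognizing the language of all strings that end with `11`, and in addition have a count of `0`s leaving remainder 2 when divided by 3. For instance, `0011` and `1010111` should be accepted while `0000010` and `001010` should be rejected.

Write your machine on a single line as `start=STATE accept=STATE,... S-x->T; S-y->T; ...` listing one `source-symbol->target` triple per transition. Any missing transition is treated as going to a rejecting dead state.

start=s0; accept=s4; s0-0->s1; s0-1->s0; s1-0->s2; s1-1->s1; s2-0->s0; s2-1->s3; s3-0->s0; s3-1->s4; s4-0->s0; s4-1->s4

Run two small machines in parallel and take their product. One (3 states) tracks how much of the suffix `11` has currently been matched; the other (3 states) tracks the count of `0`s modulo 3. Each combined state is a pair, one component from each; accept when both components accept. After merging equivalent states the machine shrinks.
A 5-state machine:
        0   1  
>  s0   s1  s0 
   s1   s2  s1 
   s2   s0  s3 
   s3   s0  s4 
 * s4   s0  s4 
(> = start, * = accepting)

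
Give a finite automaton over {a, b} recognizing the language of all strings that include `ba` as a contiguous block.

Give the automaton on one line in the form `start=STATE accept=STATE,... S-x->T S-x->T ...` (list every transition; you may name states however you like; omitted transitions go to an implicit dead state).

States q0..q1 record the length of the longest prefix of `ba` that matches the current input suffix. Reaching q2 means `ba` has been seen, and we stay there forever. Accept from q2.
With 3 states:
        a   b  
>  q0   q0  q1 
   q1   q2  q1 
 * q2   q2  q2 
(> = start, * = accepting)

start=q0 accept=q2 q0-a->q0 q0-b->q1 q1-a->q2 q1-b->q1 q2-a->q2 q2-b->q2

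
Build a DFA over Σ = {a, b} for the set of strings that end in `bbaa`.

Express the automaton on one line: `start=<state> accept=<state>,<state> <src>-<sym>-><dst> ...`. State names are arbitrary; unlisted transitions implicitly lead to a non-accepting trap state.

start=q0 accept=q4 q0-a->q0 q0-b->q1 q1-a->q0 q1-b->q2 q2-a->q3 q2-b->q2 q3-a->q4 q3-b->q1 q4-a->q0 q4-b->q1

Remember how much of `bbaa` the current input suffix matches. State q0 means no match yet; q1 means the last symbol is `b`; q2 means the last 2 symbols are `bb`; q3 means the last 3 symbols are `bba`; q4 means the last 4 symbols are `bbaa`. Only q4 accepts. On a mismatch, fall back to the longest proper suffix that is still a prefix of `bbaa`.
A 5-state machine:
        a   b  
>  q0   q0  q1 
   q1   q0  q2 
   q2   q3  q2 
   q3   q4  q1 
 * q4   q0  q1 
(> = start, * = accepting)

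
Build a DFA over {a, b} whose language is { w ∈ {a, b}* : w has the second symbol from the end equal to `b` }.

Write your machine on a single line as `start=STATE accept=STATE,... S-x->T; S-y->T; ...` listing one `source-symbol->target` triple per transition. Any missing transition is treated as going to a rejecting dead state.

Because acceptance depends on a position counted from the end, the machine has to buffer the most recent 2 symbols. Make each state the string of the last up-to-2 symbols read; on input `x` shift the window left and append `x`. Accept when the buffered window has length 2 and begins with `b`.
With 7 states:
        a   b  
>  S0   S1  S2 
   S1   S3  S4 
   S2   S5  S6 
   S3   S3  S4 
   S4   S5  S6 
 * S5   S3  S4 
 * S6   S5  S6 
(> = start, * = accepting)

start=S0; accept=S5,S6; S0-a->S1; S0-b->S2; S1-a->S3; S1-b->S4; S2-a->S5; S2-b->S6; S3-a->S3; S3-b->S4; S4-a->S5; S4-b->S6; S5-a->S3; S5-b->S4; S6-a->S5; S6-b->S6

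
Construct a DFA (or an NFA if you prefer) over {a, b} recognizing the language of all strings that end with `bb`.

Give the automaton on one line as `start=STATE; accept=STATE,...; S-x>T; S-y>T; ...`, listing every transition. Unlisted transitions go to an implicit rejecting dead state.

start=q0; accept=q2; q0-a>q0; q0-b>q1; q1-a>q0; q1-b>q2; q2-a>q0; q2-b>q2

Remember how much of `bb` the current input suffix matches. State q0 means no match yet; q1 means the last symbol is `b`; q2 means the last 2 symbols are `bb`. Only q2 accepts. On a mismatch, fall back to the longest proper suffix that is still a prefix of `bb`.
A 3-state machine:
        a   b  
>  q0   q0  q1 
   q1   q0  q2 
 * q2   q0  q2 
(> = start, * = accepting)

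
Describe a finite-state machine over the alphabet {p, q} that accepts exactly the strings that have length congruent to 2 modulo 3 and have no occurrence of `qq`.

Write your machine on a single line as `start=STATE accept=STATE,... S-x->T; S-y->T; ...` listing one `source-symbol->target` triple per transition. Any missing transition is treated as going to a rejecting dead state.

start=S0; accept=S3,S4; S0-p->S1; S0-q->S2; S1-p->S3; S1-q->S4; S2-p->S3; S2-q->S5; S3-p->S0; S3-q->S6; S4-p->S0; S4-q->S5; S5-p->S5; S5-q->S5; S6-p->S1; S6-q->S5

Build one automaton per condition and run them in lockstep. One (3 states) tracks the input length modulo 3; the other (3 states) tracks partial matches of the forbidden pattern `qq`. Each combined state is a pair, one component from each; accept when both components accept. After merging equivalent states the machine shrinks.
A 7-state machine:
        p   q  
>  S0   S1  S2 
   S1   S3  S4 
   S2   S3  S5 
 * S3   S0  S6 
 * S4   S0  S5 
   S5   S5  S5 
   S6   S1  S5 
(> = start, * = accepting)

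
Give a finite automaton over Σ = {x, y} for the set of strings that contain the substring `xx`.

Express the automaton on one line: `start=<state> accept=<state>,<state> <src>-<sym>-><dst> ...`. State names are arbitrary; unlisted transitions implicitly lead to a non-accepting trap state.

start=q0 accept=q2 q0-x->q1 q0-y->q0 q1-x->q2 q1-y->q0 q2-x->q2 q2-y->q2

Track how much of `xx` has been matched so far: state q0 is no progress, q2 is the absorbing accept state reached once `xx` has occurred. Intermediate states record partial matches; on a mismatch, fall back to the longest reusable overlap.
A 3-state machine:
        x   y  
>  q0   q1  q0 
   q1   q2  q0 
 * q2   q2  q2 
(> = start, * = accepting)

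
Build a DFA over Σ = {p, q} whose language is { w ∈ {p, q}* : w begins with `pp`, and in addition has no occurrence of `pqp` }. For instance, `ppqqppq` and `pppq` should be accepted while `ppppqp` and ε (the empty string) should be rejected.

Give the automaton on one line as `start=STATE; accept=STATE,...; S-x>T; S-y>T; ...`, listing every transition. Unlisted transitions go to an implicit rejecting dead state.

Handle the two conditions separately and then intersect. The first has 4 states tracking whether the input so far still matches the prefix `pp`; the second has 4 states tracking partial matches of the forbidden pattern `pqp`. A product state is a pair (one from each), accepting exactly when both do. After merging equivalent states the machine shrinks.
A 6-state machine:
        p   q  
>  S0   S1  S2 
   S1   S3  S2 
   S2   S2  S2 
 * S3   S3  S4 
 * S4   S2  S5 
 * S5   S3  S5 
(> = start, * = accepting)

start=S0; accept=S3,S4,S5; S0-p>S1; S0-q>S2; S1-p>S3; S1-q>S2; S2-p>S2; S2-q>S2; S3-p>S3; S3-q>S4; S4-p>S2; S4-q>S5; S5-p>S3; S5-q>S5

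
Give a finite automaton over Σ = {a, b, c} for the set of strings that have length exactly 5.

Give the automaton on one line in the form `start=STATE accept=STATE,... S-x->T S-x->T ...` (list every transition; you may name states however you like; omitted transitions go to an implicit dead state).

start=S0 accept=S5 S0-a->S1 S0-b->S1 S0-c->S1 S1-a->S2 S1-b->S2 S1-c->S2 S2-a->S3 S2-b->S3 S2-c->S3 S3-a->S4 S3-b->S4 S3-c->S4 S4-a->S5 S4-b->S5 S4-c->S5 S5-a->S6 S5-b->S6 S5-c->S6 S6-a->S6 S6-b->S6 S6-c->S6

Count input length up to 6: every symbol moves from S0 toward S6, which means 'more than 5' and absorbs. Accept from {S5}.
7 states suffice.
        a   b   c  
>  S0   S1  S1  S1 
   S1   S2  S2  S2 
   S2   S3  S3  S3 
   S3   S4  S4  S4 
   S4   S5  S5  S5 
 * S5   S6  S6  S6 
   S6   S6  S6  S6 
(> = start, * = accepting)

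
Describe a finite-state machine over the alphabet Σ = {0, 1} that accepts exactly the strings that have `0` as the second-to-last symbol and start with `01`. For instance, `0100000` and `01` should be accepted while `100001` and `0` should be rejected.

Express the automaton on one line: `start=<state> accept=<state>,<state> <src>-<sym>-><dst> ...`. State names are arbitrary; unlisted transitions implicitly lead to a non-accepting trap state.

Handle the two conditions separately and then intersect. The first has 7 states tracking the last 2 symbols read; the second has 4 states tracking whether the input so far still matches the prefix `01`. A product state is a pair (one from each), accepting exactly when both do. After merging equivalent states the machine shrinks.
A 7-state machine:
        0   1  
>  q0   q1  q2 
   q1   q2  q3 
   q2   q2  q2 
 * q3   q4  q5 
   q4   q6  q3 
   q5   q4  q5 
 * q6   q6  q3 
(> = start, * = accepting)

start=q0 accept=q3,q6 q0-0->q1 q0-1->q2 q1-0->q2 q1-1->q3 q2-0->q2 q2-1->q2 q3-0->q4 q3-1->q5 q4-0->q6 q4-1->q3 q5-0->q4 q5-1->q5 q6-0->q6 q6-1->q3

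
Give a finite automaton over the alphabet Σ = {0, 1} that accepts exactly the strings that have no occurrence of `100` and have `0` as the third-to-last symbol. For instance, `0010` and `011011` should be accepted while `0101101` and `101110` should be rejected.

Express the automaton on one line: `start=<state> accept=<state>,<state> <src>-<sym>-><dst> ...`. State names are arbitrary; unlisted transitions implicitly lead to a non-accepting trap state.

Handle the two conditions separately and then intersect. The first has 4 states tracking partial matches of the forbidden pattern `100`; the second has 15 states tracking the last 3 symbols read. A product state is a pair (one from each), accepting exactly when both do.
A 22-state machine:
          0    1  
>  S0     S1   S2 
   S1     S3   S4 
   S2     S5   S6 
   S3     S7   S8 
   S4     S9  S10 
   S5    S11  S12 
   S6    S13  S14 
 * S7     S7   S8 
 * S8     S9  S10 
 * S9    S11  S12 
 * S10   S13  S14 
   S11   S15  S16 
   S12    S9  S10 
   S13   S11  S12 
   S14   S13  S14 
   S15   S15  S16 
   S16   S17  S18 
   S17   S11  S19 
   S18   S20  S21 
   S19   S17  S18 
   S20   S11  S19 
   S21   S20  S21 
(> = start, * = accepting)

start=S0 accept=S7,S8,S9,S10 S0-0->S1 S0-1->S2 S1-0->S3 S1-1->S4 S2-0->S5 S2-1->S6 S3-0->S7 S3-1->S8 S4-0->S9 S4-1->S10 S5-0->S11 S5-1->S12 S6-0->S13 S6-1->S14 S7-0->S7 S7-1->S8 S8-0->S9 S8-1->S10 S9-0->S11 S9-1->S12 S10-0->S13 S10-1->S14 S11-0->S15 S11-1->S16 S12-0->S9 S12-1->S10 S13-0->S11 S13-1->S12 S14-0->S13 S14-1->S14 S15-0->S15 S15-1->S16 S16-0->S17 S16-1->S18 S17-0->S11 S17-1->S19 S18-0->S20 S18-1->S21 S19-0->S17 S19-1->S18 S20-0->S11 S20-1->S19 S21-0->S20 S21-1->S21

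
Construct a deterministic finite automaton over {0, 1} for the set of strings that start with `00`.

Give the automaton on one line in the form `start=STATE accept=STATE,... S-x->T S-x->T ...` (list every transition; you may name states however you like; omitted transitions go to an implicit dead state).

start=A accept=C A-0->B A-1->D B-0->C B-1->D C-0->C C-1->C D-0->D D-1->D

Check the first 2 symbols one by one: A through B record how many have matched `00` so far; any wrong symbol goes to the dead state D. After all 2 match we enter the accepting sink C.
With 4 states:
       0  1 
>  A   B  D 
   B   C  D 
 * C   C  C 
   D   D  D 
(> = start, * = accepting)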